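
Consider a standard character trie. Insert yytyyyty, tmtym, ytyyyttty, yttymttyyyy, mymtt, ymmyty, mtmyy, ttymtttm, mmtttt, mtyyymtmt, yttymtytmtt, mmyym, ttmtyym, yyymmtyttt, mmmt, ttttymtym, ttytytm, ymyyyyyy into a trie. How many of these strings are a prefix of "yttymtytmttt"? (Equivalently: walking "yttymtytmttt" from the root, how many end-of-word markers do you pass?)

Traverse "yttymtytmttt" character by character; count nodes along the way that are marked as word ends.
Prefixes of the query that are stored words: "yttymtytmtt"
Count: 1

1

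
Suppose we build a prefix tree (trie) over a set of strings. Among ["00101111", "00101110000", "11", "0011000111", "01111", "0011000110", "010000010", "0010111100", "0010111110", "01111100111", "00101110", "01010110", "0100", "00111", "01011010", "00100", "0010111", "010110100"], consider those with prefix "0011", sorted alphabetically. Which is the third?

DFS of the "0011" subtree visits, in order: "0011000110", "0011000111", "00111"
Position 3: 00111

00111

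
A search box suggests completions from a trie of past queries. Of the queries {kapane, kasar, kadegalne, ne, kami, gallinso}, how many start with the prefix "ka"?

Traverse to the node for "ka", then collect every word in that subtree.
Matches: "kadegalne", "kami", "kapane", "kasar"
Count: 4

4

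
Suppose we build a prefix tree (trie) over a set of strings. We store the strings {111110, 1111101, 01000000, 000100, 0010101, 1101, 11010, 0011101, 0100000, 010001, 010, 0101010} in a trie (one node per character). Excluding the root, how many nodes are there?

37

Insert word by word; a character creates a node only if that edge doesn't already exist:
  "111110" → 6 new (1, 1, 1, 1, 1, 0)
  "1111101" → prefix "111110" already present; 1 new (1)
  "01000000" → 8 new (0, 1, 0, 0, 0, 0, 0, 0)
  "000100" → prefix "0" already present; 5 new (0, 0, 1, 0, 0)
  "0010101" → prefix "00" already present; 5 new (1, 0, 1, 0, 1)
  "1101" → prefix "11" already present; 2 new (0, 1)
  "11010" → prefix "1101" already present; 1 new (0)
  "0011101" → prefix "001" already present; 4 new (1, 1, 0, 1)
  "0100000" → prefix "0100000" already present; 0 new (none)
  "010001" → prefix "01000" already present; 1 new (1)
  "010" → prefix "010" already present; 0 new (none)
  "0101010" → prefix "010" already present; 4 new (1, 0, 1, 0)
Total nodes = 6 + 1 + 8 + 5 + 5 + 2 + 1 + 4 + 0 + 1 + 0 + 4 = 37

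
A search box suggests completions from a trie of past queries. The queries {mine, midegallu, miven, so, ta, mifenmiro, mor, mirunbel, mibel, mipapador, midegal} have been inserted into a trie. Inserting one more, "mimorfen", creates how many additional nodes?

Walking "mimorfen" from the root, the first 2 characters ("mi") follow existing edges; "m" is the first miss.
New nodes needed: |"mimorfen"| − 2 = 8 − 2 = 6.

6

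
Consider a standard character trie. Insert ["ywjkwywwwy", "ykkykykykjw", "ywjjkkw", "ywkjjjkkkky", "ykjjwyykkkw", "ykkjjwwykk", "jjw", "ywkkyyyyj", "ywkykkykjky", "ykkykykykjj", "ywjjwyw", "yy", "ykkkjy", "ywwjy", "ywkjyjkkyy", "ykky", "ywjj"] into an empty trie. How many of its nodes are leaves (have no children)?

Leaves are exactly the stored words that no other stored word extends.
Those words: "jjw", "ykjjwyykkkw", "ykkjjwwykk", "ykkkjy", "ykkykykykjj", "ykkykykykjw", "ywjjkkw", "ywjjwyw", "ywjkwywwwy", "ywkjjjkkkky", "ywkjyjkkyy", "ywkkyyyyj", "ywkykkykjky", "ywwjy", "yy"
Leaf count: 15

15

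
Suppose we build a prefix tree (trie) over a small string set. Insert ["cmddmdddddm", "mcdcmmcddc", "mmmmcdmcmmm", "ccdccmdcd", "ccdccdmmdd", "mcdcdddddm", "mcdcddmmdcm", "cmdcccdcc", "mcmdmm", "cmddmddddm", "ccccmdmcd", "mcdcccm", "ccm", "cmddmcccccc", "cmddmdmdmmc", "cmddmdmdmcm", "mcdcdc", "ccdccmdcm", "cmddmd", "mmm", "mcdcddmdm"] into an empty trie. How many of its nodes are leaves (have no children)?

Leaves are exactly the stored words that no other stored word extends.
Those words: "ccccmdmcd", "ccdccdmmdd", "ccdccmdcd", "ccdccmdcm", "ccm", "cmdcccdcc", "cmddmcccccc", "cmddmdddddm", "cmddmddddm", "cmddmdmdmcm", "cmddmdmdmmc", "mcdcccm", "mcdcdc", "mcdcdddddm", "mcdcddmdm", "mcdcddmmdcm", "mcdcmmcddc", "mcmdmm", "mmmmcdmcmmm"
Leaf count: 19

19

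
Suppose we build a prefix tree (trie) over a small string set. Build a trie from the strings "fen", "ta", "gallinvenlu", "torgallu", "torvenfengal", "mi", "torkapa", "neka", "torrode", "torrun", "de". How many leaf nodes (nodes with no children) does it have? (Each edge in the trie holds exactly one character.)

11

Leaves are exactly the stored words that no other stored word extends.
Those words: "de", "fen", "gallinvenlu", "mi", "neka", "ta", "torgallu", "torkapa", "torrode", "torrun", "torvenfengal"
Leaf count: 11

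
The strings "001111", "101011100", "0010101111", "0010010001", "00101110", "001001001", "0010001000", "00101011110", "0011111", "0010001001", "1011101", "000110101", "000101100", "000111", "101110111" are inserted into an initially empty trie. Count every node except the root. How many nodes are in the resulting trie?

59

Insert word by word; a character creates a node only if that edge doesn't already exist:
  "001111" → 6 new (0, 0, 1, 1, 1, 1)
  "101011100" → 9 new (1, 0, 1, 0, 1, 1, 1, 0, 0)
  "0010101111" → prefix "001" already present; 7 new (0, 1, 0, 1, 1, 1, 1)
  "0010010001" → prefix "0010" already present; 6 new (0, 1, 0, 0, 0, 1)
  "00101110" → prefix "00101" already present; 3 new (1, 1, 0)
  "001001001" → prefix "00100100" already present; 1 new (1)
  "0010001000" → prefix "00100" already present; 5 new (0, 1, 0, 0, 0)
  "00101011110" → prefix "0010101111" already present; 1 new (0)
  "0011111" → prefix "001111" already present; 1 new (1)
  "0010001001" → prefix "001000100" already present; 1 new (1)
  "1011101" → prefix "101" already present; 4 new (1, 1, 0, 1)
  "000110101" → prefix "00" already present; 7 new (0, 1, 1, 0, 1, 0, 1)
  "000101100" → prefix "0001" already present; 5 new (0, 1, 1, 0, 0)
  "000111" → prefix "00011" already present; 1 new (1)
  "101110111" → prefix "1011101" already present; 2 new (1, 1)
Total nodes = 6 + 9 + 7 + 6 + 3 + 1 + 5 + 1 + 1 + 1 + 4 + 7 + 5 + 1 + 2 = 59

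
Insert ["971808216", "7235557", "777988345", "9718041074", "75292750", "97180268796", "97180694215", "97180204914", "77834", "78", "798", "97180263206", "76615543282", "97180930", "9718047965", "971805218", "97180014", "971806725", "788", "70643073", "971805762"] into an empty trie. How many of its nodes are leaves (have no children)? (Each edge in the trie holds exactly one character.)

A leaf is a node with no children — equivalently, the end of a word that is not a proper prefix of any other stored word.
Those words: "70643073", "7235557", "75292750", "76615543282", "777988345", "77834", "788", "798", "97180014", "97180204914", "97180263206", "97180268796", "9718041074", "9718047965", "971805218", "971805762", "971806725", "97180694215", "971808216", "97180930"
Leaf count: 20

20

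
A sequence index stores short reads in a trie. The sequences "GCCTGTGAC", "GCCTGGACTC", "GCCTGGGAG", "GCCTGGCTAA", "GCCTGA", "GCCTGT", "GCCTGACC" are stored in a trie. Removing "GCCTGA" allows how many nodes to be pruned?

0

Walk "GCCTGA" from the leaf back toward the root, removing each node that no remaining word uses.
Every node on "GCCTGA" is still needed (e.g. by "GCCTGACC"), so nothing is freed.
Nodes removed: 0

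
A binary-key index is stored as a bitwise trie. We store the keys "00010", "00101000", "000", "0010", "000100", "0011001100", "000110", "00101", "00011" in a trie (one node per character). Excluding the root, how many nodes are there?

Insert word by word; a character creates a node only if that edge doesn't already exist:
  "00010" → 5 new (0, 0, 0, 1, 0)
  "00101000" → prefix "00" already present; 6 new (1, 0, 1, 0, 0, 0)
  "000" → prefix "000" already present; 0 new (none)
  "0010" → prefix "0010" already present; 0 new (none)
  "000100" → prefix "00010" already present; 1 new (0)
  "0011001100" → prefix "001" already present; 7 new (1, 0, 0, 1, 1, 0, 0)
  "000110" → prefix "0001" already present; 2 new (1, 0)
  "00101" → prefix "00101" already present; 0 new (none)
  "00011" → prefix "00011" already present; 0 new (none)
Total nodes = 5 + 6 + 0 + 0 + 1 + 7 + 2 + 0 + 0 = 21

21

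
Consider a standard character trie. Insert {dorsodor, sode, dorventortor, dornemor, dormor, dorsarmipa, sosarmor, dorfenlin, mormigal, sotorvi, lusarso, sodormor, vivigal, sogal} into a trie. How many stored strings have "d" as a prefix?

6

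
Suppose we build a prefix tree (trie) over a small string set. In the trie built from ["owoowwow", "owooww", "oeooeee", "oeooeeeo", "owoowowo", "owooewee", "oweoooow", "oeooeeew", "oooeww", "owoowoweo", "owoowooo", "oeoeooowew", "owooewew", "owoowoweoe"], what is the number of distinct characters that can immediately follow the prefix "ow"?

The children of the "ow" node are the distinct next characters among strings starting with "ow".
Distinct next characters after "ow": e, o.
That node has 2 child edges.

2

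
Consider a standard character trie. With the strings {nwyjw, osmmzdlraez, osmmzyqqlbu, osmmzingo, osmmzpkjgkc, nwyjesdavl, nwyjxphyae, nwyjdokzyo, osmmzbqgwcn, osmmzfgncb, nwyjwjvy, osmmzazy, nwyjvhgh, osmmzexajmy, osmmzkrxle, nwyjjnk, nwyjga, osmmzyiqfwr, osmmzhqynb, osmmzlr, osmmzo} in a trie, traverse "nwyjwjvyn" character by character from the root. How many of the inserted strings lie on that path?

Traverse "nwyjwjvyn" character by character; count nodes along the way that are marked as word ends.
Prefixes of the query that are stored words: "nwyjw", "nwyjwjvy"
Count: 2

2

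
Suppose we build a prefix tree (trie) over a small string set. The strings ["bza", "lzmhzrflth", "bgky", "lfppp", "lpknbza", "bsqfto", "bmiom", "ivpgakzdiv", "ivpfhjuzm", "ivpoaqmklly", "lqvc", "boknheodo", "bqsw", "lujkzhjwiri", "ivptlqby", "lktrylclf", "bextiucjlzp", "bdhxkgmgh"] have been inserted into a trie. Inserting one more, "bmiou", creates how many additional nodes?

1

"bmio" is already a path in the trie; the remaining "u" must be added.
New nodes needed: |"bmiou"| − 4 = 5 − 4 = 1.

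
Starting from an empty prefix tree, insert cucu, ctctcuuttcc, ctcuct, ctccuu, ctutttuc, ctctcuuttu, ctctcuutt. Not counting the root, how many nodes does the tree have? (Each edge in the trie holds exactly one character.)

27

Trie structure (* marks end of a word):
(root)
└─ c
   ├─ t
   │  ├─ c
   │  │  ├─ c
   │  │  │  └─ u
   │  │  │     └─ u *
   │  │  ├─ t
   │  │  │  └─ c
   │  │  │     └─ u
   │  │  │        └─ u
   │  │  │           └─ t
   │  │  │              └─ t *
   │  │  │                 ├─ c
   │  │  │                 │  └─ c *
   │  │  │                 └─ u *
   │  │  └─ u
   │  │     └─ c
   │  │        └─ t *
   │  └─ u
   │     └─ t
   │        └─ t
   │           └─ t
   │              └─ u
   │                 └─ c *
   └─ u
      └─ c
         └─ u *
Counting every labelled node above: 27.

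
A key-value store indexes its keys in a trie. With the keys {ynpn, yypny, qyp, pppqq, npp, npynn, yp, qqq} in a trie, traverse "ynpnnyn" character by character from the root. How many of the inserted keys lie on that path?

Check each prefix of "ynpnnyn" against the stored set — each match is an end-marker on the path.
Prefixes of the query that are stored words: "ynpn"
Count: 1

1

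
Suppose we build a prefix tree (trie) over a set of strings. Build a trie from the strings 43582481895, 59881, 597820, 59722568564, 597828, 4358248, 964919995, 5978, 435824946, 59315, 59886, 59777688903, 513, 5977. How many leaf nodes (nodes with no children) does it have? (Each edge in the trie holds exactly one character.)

Leaves are exactly the stored words that no other stored word extends.
Those words: "43582481895", "435824946", "513", "59315", "59722568564", "59777688903", "597820", "597828", "59881", "59886", "964919995"
Leaf count: 11

11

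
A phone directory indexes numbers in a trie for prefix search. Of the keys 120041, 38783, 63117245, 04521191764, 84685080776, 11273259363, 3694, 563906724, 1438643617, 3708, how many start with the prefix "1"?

3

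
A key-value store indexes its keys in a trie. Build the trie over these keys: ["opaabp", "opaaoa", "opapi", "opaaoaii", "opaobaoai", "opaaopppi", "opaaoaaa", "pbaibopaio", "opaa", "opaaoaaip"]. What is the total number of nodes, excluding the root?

36

Trace insertions, counting only characters that open a new branch:
  "opaabp" → 6 new (o, p, a, a, b, p)
  "opaaoa" → prefix "opaa" already present; 2 new (o, a)
  "opapi" → prefix "opa" already present; 2 new (p, i)
  "opaaoaii" → prefix "opaaoa" already present; 2 new (i, i)
  "opaobaoai" → prefix "opa" already present; 6 new (o, b, a, o, a, i)
  "opaaopppi" → prefix "opaao" already present; 4 new (p, p, p, i)
  "opaaoaaa" → prefix "opaaoa" already present; 2 new (a, a)
  "pbaibopaio" → 10 new (p, b, a, i, b, o, p, a, i, o)
  "opaa" → prefix "opaa" already present; 0 new (none)
  "opaaoaaip" → prefix "opaaoaa" already present; 2 new (i, p)
Total nodes = 6 + 2 + 2 + 2 + 6 + 4 + 2 + 10 + 0 + 2 = 36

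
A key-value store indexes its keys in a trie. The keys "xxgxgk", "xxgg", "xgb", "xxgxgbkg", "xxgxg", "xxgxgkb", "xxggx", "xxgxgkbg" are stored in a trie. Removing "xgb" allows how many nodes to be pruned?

A node on "xgb"'s path can go only if nothing else ends at it or branches off below it.
The suffix "gb" (2 nodes) is used only by "xgb"; the node for "x" still has the child "x", so pruning stops there.
Nodes removed: 2

2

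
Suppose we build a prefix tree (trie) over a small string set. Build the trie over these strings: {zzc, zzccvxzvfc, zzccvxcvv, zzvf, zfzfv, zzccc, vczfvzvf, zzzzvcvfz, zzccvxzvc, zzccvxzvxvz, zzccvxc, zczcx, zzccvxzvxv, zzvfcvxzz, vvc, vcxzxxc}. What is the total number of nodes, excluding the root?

55

Insert word by word; a character creates a node only if that edge doesn't already exist:
  "zzc" → 3 new (z, z, c)
  "zzccvxzvfc" → prefix "zzc" already present; 7 new (c, v, x, z, v, f, c)
  "zzccvxcvv" → prefix "zzccvx" already present; 3 new (c, v, v)
  "zzvf" → prefix "zz" already present; 2 new (v, f)
  "zfzfv" → prefix "z" already present; 4 new (f, z, f, v)
  "zzccc" → prefix "zzcc" already present; 1 new (c)
  "vczfvzvf" → 8 new (v, c, z, f, v, z, v, f)
  "zzzzvcvfz" → prefix "zz" already present; 7 new (z, z, v, c, v, f, z)
  "zzccvxzvc" → prefix "zzccvxzv" already present; 1 new (c)
  "zzccvxzvxvz" → prefix "zzccvxzv" already present; 3 new (x, v, z)
  "zzccvxc" → prefix "zzccvxc" already present; 0 new (none)
  "zczcx" → prefix "z" already present; 4 new (c, z, c, x)
  "zzccvxzvxv" → prefix "zzccvxzvxv" already present; 0 new (none)
  "zzvfcvxzz" → prefix "zzvf" already present; 5 new (c, v, x, z, z)
  "vvc" → prefix "v" already present; 2 new (v, c)
  "vcxzxxc" → prefix "vc" already present; 5 new (x, z, x, x, c)
Total nodes = 3 + 7 + 3 + 2 + 4 + 1 + 8 + 7 + 1 + 3 + 0 + 4 + 0 + 5 + 2 + 5 = 55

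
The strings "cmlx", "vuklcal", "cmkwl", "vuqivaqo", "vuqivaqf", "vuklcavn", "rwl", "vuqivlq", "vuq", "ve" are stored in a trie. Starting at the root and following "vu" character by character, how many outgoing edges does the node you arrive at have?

The children of the "vu" node are the distinct next characters among strings starting with "vu".
Distinct next characters after "vu": k, q.
That node has 2 child edges.

2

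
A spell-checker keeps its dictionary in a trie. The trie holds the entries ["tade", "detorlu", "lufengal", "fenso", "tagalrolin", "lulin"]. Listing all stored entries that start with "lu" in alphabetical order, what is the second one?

Words with prefix "lu", in lexicographic order: "lufengal", "lulin"
The 2nd is lulin.

lulin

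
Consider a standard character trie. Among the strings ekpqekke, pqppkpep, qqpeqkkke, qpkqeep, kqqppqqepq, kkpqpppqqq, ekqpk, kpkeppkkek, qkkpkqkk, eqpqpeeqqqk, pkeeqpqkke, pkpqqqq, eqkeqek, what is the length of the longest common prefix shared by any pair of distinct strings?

2

Look for the deepest trie node that still has at least two words in its subtree.
"ekpqekke" and "ekqpk" agree on "ek" (2 characters) before diverging; nothing deeper is shared.
Longest shared-prefix length: 2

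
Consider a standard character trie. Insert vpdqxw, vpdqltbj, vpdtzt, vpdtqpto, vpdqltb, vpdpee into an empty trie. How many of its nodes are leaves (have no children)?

Leaves are exactly the stored words that no other stored word extends.
Those words: "vpdpee", "vpdqltbj", "vpdqxw", "vpdtqpto", "vpdtzt"
Leaf count: 5

5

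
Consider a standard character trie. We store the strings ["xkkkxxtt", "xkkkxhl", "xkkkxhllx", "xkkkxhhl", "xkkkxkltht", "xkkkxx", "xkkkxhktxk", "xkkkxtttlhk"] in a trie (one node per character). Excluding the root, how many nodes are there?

Trace insertions, counting only characters that open a new branch:
  "xkkkxxtt" → 8 new (x, k, k, k, x, x, t, t)
  "xkkkxhl" → prefix "xkkkx" already present; 2 new (h, l)
  "xkkkxhllx" → prefix "xkkkxhl" already present; 2 new (l, x)
  "xkkkxhhl" → prefix "xkkkxh" already present; 2 new (h, l)
  "xkkkxkltht" → prefix "xkkkx" already present; 5 new (k, l, t, h, t)
  "xkkkxx" → prefix "xkkkxx" already present; 0 new (none)
  "xkkkxhktxk" → prefix "xkkkxh" already present; 4 new (k, t, x, k)
  "xkkkxtttlhk" → prefix "xkkkx" already present; 6 new (t, t, t, l, h, k)
Total nodes = 8 + 2 + 2 + 2 + 5 + 0 + 4 + 6 = 29

29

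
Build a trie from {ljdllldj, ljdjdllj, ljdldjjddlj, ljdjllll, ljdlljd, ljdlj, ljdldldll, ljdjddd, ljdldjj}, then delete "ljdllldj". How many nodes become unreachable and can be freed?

3

Walk "ljdllldj" from the leaf back toward the root, removing each node that no remaining word uses.
The suffix "ldj" (3 nodes) is used only by "ljdllldj"; the node for "ljdll" still has the child "j", so pruning stops there.
Nodes removed: 3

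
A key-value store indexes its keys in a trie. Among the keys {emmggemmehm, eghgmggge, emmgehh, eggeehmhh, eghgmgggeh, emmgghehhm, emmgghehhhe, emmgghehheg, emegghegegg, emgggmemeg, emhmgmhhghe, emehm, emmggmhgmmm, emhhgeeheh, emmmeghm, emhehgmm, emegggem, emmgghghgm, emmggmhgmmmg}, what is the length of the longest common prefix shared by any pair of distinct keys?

11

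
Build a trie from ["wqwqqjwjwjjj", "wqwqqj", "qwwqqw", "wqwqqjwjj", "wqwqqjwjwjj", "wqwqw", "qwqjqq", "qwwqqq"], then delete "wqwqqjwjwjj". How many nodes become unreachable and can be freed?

After clearing the end-marker at "wqwqqjwjwjj", prune upward until reaching a node still needed by another word.
Every node on "wqwqqjwjwjj" is still needed (e.g. by "wqwqqjwjwjjj"), so nothing is freed.
Nodes removed: 0

0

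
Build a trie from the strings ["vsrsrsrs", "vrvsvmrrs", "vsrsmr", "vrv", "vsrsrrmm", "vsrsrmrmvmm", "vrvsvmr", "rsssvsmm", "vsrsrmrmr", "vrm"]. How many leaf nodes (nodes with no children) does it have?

8

Leaves are exactly the stored words that no other stored word extends.
Those words: "rsssvsmm", "vrm", "vrvsvmrrs", "vsrsmr", "vsrsrmrmr", "vsrsrmrmvmm", "vsrsrrmm", "vsrsrsrs"
Leaf count: 8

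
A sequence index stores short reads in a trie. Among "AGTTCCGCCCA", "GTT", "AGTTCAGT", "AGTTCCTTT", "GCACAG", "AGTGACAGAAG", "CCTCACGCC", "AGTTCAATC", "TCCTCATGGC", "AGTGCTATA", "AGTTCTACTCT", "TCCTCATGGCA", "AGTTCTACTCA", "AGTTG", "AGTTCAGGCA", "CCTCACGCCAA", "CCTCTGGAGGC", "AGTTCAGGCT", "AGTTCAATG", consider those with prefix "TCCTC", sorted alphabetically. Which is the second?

TCCTCATGGCA

DFS of the "TCCTC" subtree visits, in order: "TCCTCATGGC", "TCCTCATGGCA"
Position 2: TCCTCATGGCA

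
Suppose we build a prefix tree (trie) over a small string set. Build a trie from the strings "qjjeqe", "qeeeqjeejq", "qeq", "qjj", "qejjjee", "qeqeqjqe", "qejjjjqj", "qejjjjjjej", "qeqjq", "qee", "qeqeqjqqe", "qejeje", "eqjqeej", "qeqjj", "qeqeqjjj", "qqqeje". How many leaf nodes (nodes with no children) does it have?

Leaves are exactly the stored words that no other stored word extends.
Those words: "eqjqeej", "qeeeqjeejq", "qejeje", "qejjjee", "qejjjjjjej", "qejjjjqj", "qeqeqjjj", "qeqeqjqe", "qeqeqjqqe", "qeqjj", "qeqjq", "qjjeqe", "qqqeje"
Leaf count: 13

13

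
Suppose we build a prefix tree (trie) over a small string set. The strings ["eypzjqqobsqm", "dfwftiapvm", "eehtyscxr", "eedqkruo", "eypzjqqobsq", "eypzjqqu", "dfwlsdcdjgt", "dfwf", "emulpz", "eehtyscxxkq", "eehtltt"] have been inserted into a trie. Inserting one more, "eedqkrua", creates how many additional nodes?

1

The longest prefix of "eedqkrua" already in the trie is "eedqkru" (length 7).
New nodes needed: |"eedqkrua"| − 7 = 8 − 7 = 1.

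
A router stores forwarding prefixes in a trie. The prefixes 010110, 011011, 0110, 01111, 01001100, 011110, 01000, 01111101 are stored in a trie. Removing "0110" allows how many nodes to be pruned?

A node on "0110"'s path can go only if nothing else ends at it or branches off below it.
Every node on "0110" is still needed (e.g. by "011011"), so nothing is freed.
Nodes removed: 0

0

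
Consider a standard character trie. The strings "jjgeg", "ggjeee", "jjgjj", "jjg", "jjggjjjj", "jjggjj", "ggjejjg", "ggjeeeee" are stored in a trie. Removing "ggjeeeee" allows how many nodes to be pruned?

2

A node on "ggjeeeee"'s path can go only if nothing else ends at it or branches off below it.
The suffix "ee" (2 nodes) is used only by "ggjeeeee"; "ggjeee" is itself a stored word, so pruning stops there.
Nodes removed: 2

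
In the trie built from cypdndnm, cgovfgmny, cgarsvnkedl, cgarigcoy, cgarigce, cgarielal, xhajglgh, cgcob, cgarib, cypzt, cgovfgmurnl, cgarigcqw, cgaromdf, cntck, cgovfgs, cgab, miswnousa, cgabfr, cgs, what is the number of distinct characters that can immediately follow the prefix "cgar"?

Follow the path "cgar" to its node, then look at its outgoing edges.
Distinct next characters after "cgar": i, o, s.
That node has 3 child edges.

3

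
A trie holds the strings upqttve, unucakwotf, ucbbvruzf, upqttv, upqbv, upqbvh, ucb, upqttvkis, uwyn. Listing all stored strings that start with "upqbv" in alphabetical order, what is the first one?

upqbv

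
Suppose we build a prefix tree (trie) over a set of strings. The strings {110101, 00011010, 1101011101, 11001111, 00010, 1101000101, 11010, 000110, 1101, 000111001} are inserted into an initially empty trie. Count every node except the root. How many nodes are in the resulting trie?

For each word, the new-node count is its length minus the longest prefix already in the trie:
  "110101" → 6 new (1, 1, 0, 1, 0, 1)
  "00011010" → 8 new (0, 0, 0, 1, 1, 0, 1, 0)
  "1101011101" → prefix "110101" already present; 4 new (1, 1, 0, 1)
  "11001111" → prefix "110" already present; 5 new (0, 1, 1, 1, 1)
  "00010" → prefix "0001" already present; 1 new (0)
  "1101000101" → prefix "11010" already present; 5 new (0, 0, 1, 0, 1)
  "11010" → prefix "11010" already present; 0 new (none)
  "000110" → prefix "000110" already present; 0 new (none)
  "1101" → prefix "1101" already present; 0 new (none)
  "000111001" → prefix "00011" already present; 4 new (1, 0, 0, 1)
Total nodes = 6 + 8 + 4 + 5 + 1 + 5 + 0 + 0 + 0 + 4 = 33

33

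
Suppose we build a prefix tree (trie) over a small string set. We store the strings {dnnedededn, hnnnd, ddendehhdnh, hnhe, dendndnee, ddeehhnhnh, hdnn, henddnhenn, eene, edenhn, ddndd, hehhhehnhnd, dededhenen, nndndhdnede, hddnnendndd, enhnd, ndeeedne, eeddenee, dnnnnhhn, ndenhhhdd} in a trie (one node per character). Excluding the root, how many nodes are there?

131

Insert word by word; a character creates a node only if that edge doesn't already exist:
  "dnnedededn" → 10 new (d, n, n, e, d, e, d, e, d, n)
  "hnnnd" → 5 new (h, n, n, n, d)
  "ddendehhdnh" → prefix "d" already present; 10 new (d, e, n, d, e, h, h, d, n, h)
  "hnhe" → prefix "hn" already present; 2 new (h, e)
  "dendndnee" → prefix "d" already present; 8 new (e, n, d, n, d, n, e, e)
  "ddeehhnhnh" → prefix "dde" already present; 7 new (e, h, h, n, h, n, h)
  "hdnn" → prefix "h" already present; 3 new (d, n, n)
  "henddnhenn" → prefix "h" already present; 9 new (e, n, d, d, n, h, e, n, n)
  "eene" → 4 new (e, e, n, e)
  "edenhn" → prefix "e" already present; 5 new (d, e, n, h, n)
  "ddndd" → prefix "dd" already present; 3 new (n, d, d)
  "hehhhehnhnd" → prefix "he" already present; 9 new (h, h, h, e, h, n, h, n, d)
  "dededhenen" → prefix "de" already present; 8 new (d, e, d, h, e, n, e, n)
  "nndndhdnede" → 11 new (n, n, d, n, d, h, d, n, e, d, e)
  "hddnnendndd" → prefix "hd" already present; 9 new (d, n, n, e, n, d, n, d, d)
  "enhnd" → prefix "e" already present; 4 new (n, h, n, d)
  "ndeeedne" → prefix "n" already present; 7 new (d, e, e, e, d, n, e)
  "eeddenee" → prefix "ee" already present; 6 new (d, d, e, n, e, e)
  "dnnnnhhn" → prefix "dnn" already present; 5 new (n, n, h, h, n)
  "ndenhhhdd" → prefix "nde" already present; 6 new (n, h, h, h, d, d)
Total nodes = 10 + 5 + 10 + 2 + 8 + 7 + 3 + 9 + 4 + 5 + 3 + 9 + 8 + 11 + 9 + 4 + 7 + 6 + 5 + 6 = 131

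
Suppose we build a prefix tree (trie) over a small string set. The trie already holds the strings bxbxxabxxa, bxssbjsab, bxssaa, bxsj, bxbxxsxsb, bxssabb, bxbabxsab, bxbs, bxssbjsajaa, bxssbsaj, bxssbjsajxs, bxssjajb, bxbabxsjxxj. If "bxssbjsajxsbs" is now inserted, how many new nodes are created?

The longest prefix of "bxssbjsajxsbs" already in the trie is "bxssbjsajxs" (length 11).
So 13 − 11 = 2 new nodes.

2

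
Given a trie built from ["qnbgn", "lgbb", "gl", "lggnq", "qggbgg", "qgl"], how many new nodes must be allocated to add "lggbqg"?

3

Walking "lggbqg" from the root, the first 3 characters ("lgg") follow existing edges; "b" is the first miss.
So 6 − 3 = 3 new nodes.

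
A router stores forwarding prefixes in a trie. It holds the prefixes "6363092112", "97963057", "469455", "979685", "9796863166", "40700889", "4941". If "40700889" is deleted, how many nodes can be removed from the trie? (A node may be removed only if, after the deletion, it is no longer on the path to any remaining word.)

Walk "40700889" from the leaf back toward the root, removing each node that no remaining word uses.
The suffix "0700889" (7 nodes) is used only by "40700889"; the node for "4" still has the child "6", so pruning stops there.
Nodes removed: 7

7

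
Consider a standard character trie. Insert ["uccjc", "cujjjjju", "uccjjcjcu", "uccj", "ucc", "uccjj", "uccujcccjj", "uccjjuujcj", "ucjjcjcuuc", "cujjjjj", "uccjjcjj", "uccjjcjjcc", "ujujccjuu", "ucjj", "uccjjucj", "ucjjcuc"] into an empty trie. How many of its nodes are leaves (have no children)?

Leaves are exactly the stored words that no other stored word extends.
Those words: "cujjjjju", "uccjc", "uccjjcjcu", "uccjjcjjcc", "uccjjucj", "uccjjuujcj", "uccujcccjj", "ucjjcjcuuc", "ucjjcuc", "ujujccjuu"
Leaf count: 10

10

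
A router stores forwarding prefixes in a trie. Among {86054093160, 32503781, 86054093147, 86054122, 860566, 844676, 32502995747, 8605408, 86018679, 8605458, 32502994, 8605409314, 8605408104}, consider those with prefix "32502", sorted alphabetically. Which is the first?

32502994

Filter for "32502…" and sort: "32502994", "32502995747"
The 1st is 32502994.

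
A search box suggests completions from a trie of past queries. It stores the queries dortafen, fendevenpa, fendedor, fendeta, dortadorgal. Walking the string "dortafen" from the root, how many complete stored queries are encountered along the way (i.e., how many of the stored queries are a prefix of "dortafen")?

1

Traverse "dortafen" character by character; count nodes along the way that are marked as word ends.
Prefixes of the query that are stored words: "dortafen"
Count: 1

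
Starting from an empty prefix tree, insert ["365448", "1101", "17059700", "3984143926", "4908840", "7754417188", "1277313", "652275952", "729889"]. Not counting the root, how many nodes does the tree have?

For each word, the new-node count is its length minus the longest prefix already in the trie:
  "365448" → 6 new (3, 6, 5, 4, 4, 8)
  "1101" → 4 new (1, 1, 0, 1)
  "17059700" → prefix "1" already present; 7 new (7, 0, 5, 9, 7, 0, 0)
  "3984143926" → prefix "3" already present; 9 new (9, 8, 4, 1, 4, 3, 9, 2, 6)
  "4908840" → 7 new (4, 9, 0, 8, 8, 4, 0)
  "7754417188" → 10 new (7, 7, 5, 4, 4, 1, 7, 1, 8, 8)
  "1277313" → prefix "1" already present; 6 new (2, 7, 7, 3, 1, 3)
  "652275952" → 9 new (6, 5, 2, 2, 7, 5, 9, 5, 2)
  "729889" → prefix "7" already present; 5 new (2, 9, 8, 8, 9)
Total nodes = 6 + 4 + 7 + 9 + 7 + 10 + 6 + 9 + 5 = 63

63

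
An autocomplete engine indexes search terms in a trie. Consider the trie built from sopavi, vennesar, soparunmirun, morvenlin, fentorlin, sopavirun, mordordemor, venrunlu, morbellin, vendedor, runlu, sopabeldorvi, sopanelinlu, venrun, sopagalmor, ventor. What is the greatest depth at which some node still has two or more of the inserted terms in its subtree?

6

Look for the deepest trie node that still has at least two words in its subtree.
"sopavi" and "sopavirun" agree on "sopavi" (6 characters) before diverging; nothing deeper is shared.
Longest shared-prefix length: 6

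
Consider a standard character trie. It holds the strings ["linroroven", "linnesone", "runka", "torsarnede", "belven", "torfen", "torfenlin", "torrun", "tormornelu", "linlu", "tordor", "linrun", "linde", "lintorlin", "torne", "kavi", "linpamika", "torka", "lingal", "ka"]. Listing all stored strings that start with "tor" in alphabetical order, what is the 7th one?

torrun

Filter for "tor…" and sort: "tordor", "torfen", "torfenlin", "torka", "tormornelu", "torne", "torrun", "torsarnede"
The 7th is torrun.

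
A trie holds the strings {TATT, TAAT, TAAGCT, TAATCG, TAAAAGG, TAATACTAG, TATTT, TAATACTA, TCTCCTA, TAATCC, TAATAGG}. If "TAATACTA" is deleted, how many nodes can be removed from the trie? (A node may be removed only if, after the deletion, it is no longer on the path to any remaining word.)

A node on "TAATACTA"'s path can go only if nothing else ends at it or branches off below it.
Every node on "TAATACTA" is still needed (e.g. by "TAATACTAG"), so nothing is freed.
Nodes removed: 0

0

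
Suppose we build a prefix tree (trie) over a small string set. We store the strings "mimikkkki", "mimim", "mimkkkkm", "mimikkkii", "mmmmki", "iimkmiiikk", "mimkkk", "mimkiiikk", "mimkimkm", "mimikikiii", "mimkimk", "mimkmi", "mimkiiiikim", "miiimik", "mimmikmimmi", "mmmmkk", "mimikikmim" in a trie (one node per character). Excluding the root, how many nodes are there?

Count nodes per top-level branch (shared prefixes stored once):
  'i'-branch (iimkmiiikk): 10 nodes
  'm'-branch (miiimik, mimikikiii, mimikikmim, mimikkkii, mimikkkki, mimim, mimkiiiikim, mimkiiikk, mimkimk, mimkimkm, mimkkk, mimkkkkm, mimkmi, mimmikmimmi, mmmmki, mmmmkk): 58 nodes
Sum: 68

68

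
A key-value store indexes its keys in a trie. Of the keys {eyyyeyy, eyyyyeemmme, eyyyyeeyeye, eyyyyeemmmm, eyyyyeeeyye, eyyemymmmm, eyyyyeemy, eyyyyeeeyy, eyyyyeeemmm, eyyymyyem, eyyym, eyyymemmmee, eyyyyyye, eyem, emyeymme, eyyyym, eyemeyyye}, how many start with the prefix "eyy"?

14

Filter for entries beginning with "eyy":
Words under "eyy": eyyemymmmm, eyyyeyy, eyyym, eyyymemmmee, eyyymyyem, eyyyyeeemmm, eyyyyeeeyy, eyyyyeeeyye, eyyyyeemmme, eyyyyeemmmm, eyyyyeemy, eyyyyeeyeye, eyyyym, eyyyyyye
Count: 14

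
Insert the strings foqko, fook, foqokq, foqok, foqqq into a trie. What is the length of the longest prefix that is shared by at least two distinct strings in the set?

5

Equivalently: take the maximum, over all pairs, of their longest common prefix length.
e.g. "foqok" and "foqokq" share the prefix "foqok" of length 5; no pair shares a longer one.
Longest shared-prefix length: 5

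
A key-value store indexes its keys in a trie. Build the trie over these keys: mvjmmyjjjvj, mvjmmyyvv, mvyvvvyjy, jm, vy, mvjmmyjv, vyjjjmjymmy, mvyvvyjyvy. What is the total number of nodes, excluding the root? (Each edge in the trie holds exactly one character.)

Insert word by word; a character creates a node only if that edge doesn't already exist:
  "mvjmmyjjjvj" → 11 new (m, v, j, m, m, y, j, j, j, v, j)
  "mvjmmyyvv" → prefix "mvjmmy" already present; 3 new (y, v, v)
  "mvyvvvyjy" → prefix "mv" already present; 7 new (y, v, v, v, y, j, y)
  "jm" → 2 new (j, m)
  "vy" → 2 new (v, y)
  "mvjmmyjv" → prefix "mvjmmyj" already present; 1 new (v)
  "vyjjjmjymmy" → prefix "vy" already present; 9 new (j, j, j, m, j, y, m, m, y)
  "mvyvvyjyvy" → prefix "mvyvv" already present; 5 new (y, j, y, v, y)
Total nodes = 11 + 3 + 7 + 2 + 2 + 1 + 9 + 5 = 40

40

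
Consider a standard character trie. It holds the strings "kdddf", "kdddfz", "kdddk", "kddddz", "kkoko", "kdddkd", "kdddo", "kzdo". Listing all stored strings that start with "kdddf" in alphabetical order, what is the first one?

kdddf

Words with prefix "kdddf", in lexicographic order: "kdddf", "kdddfz"
Position 1: kdddf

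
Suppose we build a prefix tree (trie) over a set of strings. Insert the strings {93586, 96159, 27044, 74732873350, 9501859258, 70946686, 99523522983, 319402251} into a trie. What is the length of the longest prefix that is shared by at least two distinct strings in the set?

Look for the deepest trie node that still has at least two words in its subtree.
e.g. "70946686" and "74732873350" share the prefix "7" of length 1; no pair shares a longer one.
Longest shared-prefix length: 1

1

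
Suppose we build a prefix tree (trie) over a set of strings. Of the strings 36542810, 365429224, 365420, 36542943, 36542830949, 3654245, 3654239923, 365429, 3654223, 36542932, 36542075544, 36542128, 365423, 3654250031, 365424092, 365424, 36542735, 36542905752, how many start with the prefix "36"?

18

Traverse to the node for "36", then collect every word in that subtree.
Matches: "365420", "36542075544", "36542128", "3654223", "365423", "3654239923", "365424", "365424092", "3654245", "3654250031", "36542735", "36542810", "36542830949", "365429", "36542905752", "365429224", "36542932", "36542943"
Count: 18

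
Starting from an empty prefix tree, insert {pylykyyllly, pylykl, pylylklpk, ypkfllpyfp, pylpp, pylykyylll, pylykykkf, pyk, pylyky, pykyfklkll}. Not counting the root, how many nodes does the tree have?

40

Count nodes per top-level branch (shared prefixes stored once):
  'p'-branch (pyk, pykyfklkll, pylpp, pylykl, pylyky, pylykykkf, pylykyylll, pylykyyllly, pylylklpk): 30 nodes
  'y'-branch (ypkfllpyfp): 10 nodes
Sum: 40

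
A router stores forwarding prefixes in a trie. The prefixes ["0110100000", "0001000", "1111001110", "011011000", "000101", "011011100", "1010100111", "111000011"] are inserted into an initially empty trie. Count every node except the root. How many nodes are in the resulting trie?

49

Count nodes per top-level branch (shared prefixes stored once):
  '0'-branch (0001000, 000101, 0110100000, 011011000, 011011100): 24 nodes
  '1'-branch (1010100111, 111000011, 1111001110): 25 nodes
Sum: 49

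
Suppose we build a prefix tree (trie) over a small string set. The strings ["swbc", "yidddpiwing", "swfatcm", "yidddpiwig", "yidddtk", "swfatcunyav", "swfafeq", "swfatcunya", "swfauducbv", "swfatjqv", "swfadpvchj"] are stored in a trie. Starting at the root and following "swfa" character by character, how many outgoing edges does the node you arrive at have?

4

The children of the "swfa" node are the distinct next characters among strings starting with "swfa".
Distinct next characters after "swfa": d, f, t, u.
That node has 4 child edges.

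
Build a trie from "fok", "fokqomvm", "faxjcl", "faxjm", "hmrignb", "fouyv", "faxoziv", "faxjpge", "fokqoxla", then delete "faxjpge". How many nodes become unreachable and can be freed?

Walk "faxjpge" from the leaf back toward the root, removing each node that no remaining word uses.
The suffix "pge" (3 nodes) is used only by "faxjpge"; the node for "faxj" still has the child "c", so pruning stops there.
Nodes removed: 3

3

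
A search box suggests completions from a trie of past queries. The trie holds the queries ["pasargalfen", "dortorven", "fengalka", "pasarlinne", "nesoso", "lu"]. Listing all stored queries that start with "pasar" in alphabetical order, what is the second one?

Filter for "pasar…" and sort: "pasargalfen", "pasarlinne"
Position 2: pasarlinne

pasarlinne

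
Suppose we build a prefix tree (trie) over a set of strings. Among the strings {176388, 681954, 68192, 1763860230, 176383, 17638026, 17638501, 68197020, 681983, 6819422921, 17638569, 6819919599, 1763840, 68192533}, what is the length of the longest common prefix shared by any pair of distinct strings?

Look for the deepest trie node that still has at least two words in its subtree.
"17638501" and "17638569" agree on "176385" (6 characters) before diverging; nothing deeper is shared.
Longest shared-prefix length: 6

6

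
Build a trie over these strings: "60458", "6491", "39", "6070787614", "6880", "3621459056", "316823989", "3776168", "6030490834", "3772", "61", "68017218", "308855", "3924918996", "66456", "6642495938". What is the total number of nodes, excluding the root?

Count nodes per top-level branch (shared prefixes stored once):
  '3'-branch (308855, 316823989, 3621459056, 3772, 3776168, 39, 3924918996): 39 nodes
  '6'-branch (6030490834, 60458, 6070787614, 61, 6491, 6642495938, 66456, 68017218, 6880): 45 nodes
Sum: 84

84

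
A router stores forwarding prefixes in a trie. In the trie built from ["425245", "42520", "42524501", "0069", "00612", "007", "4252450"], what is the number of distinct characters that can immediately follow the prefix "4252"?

Follow the path "4252" to its node, then look at its outgoing edges.
Characters that immediately follow "4252" among the stored strings: {0, 4}.
That node has 2 child edges.

2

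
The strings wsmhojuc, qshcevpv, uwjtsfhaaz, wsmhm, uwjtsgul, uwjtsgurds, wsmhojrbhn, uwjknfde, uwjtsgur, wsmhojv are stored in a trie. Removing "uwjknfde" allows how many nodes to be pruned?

5

A node on "uwjknfde"'s path can go only if nothing else ends at it or branches off below it.
The suffix "knfde" (5 nodes) is used only by "uwjknfde"; the node for "uwj" still has the child "t", so pruning stops there.
Nodes removed: 5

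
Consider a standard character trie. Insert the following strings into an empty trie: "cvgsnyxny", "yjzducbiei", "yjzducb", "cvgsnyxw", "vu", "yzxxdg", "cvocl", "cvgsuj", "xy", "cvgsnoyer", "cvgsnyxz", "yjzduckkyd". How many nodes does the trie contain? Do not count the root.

Insert word by word; a character creates a node only if that edge doesn't already exist:
  "cvgsnyxny" → 9 new (c, v, g, s, n, y, x, n, y)
  "yjzducbiei" → 10 new (y, j, z, d, u, c, b, i, e, i)
  "yjzducb" → prefix "yjzducb" already present; 0 new (none)
  "cvgsnyxw" → prefix "cvgsnyx" already present; 1 new (w)
  "vu" → 2 new (v, u)
  "yzxxdg" → prefix "y" already present; 5 new (z, x, x, d, g)
  "cvocl" → prefix "cv" already present; 3 new (o, c, l)
  "cvgsuj" → prefix "cvgs" already present; 2 new (u, j)
  "xy" → 2 new (x, y)
  "cvgsnoyer" → prefix "cvgsn" already present; 4 new (o, y, e, r)
  "cvgsnyxz" → prefix "cvgsnyx" already present; 1 new (z)
  "yjzduckkyd" → prefix "yjzduc" already present; 4 new (k, k, y, d)
Total nodes = 9 + 10 + 0 + 1 + 2 + 5 + 3 + 2 + 2 + 4 + 1 + 4 = 43

43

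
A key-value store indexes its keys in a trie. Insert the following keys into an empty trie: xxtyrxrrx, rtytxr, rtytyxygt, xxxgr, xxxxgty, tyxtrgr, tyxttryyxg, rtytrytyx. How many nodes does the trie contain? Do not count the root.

45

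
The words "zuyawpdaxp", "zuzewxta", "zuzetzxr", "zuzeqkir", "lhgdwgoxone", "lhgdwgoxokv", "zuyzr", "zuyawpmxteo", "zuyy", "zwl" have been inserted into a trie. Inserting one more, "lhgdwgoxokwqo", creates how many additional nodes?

Walking "lhgdwgoxokwqo" from the root, the first 10 characters ("lhgdwgoxok") follow existing edges; "w" is the first miss.
So 13 − 10 = 3 new nodes.

3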